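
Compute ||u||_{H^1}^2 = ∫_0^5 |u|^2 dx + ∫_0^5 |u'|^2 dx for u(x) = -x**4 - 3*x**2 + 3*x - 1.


||u||_{H^1}^2 = 60339775/126

The H^1 norm (squared) on an interval (0, L) is
  ||u||_{H^1}^2 = ∫_0^L u(x)^2 dx + ∫_0^L u'(x)^2 dx.
Compute u'(x) = -4*x**3 - 6*x + 3.
Then u(x)^2 = x**8 + 6*x**6 - 6*x**5 + 11*x**4 - 18*x**3 + 15*x**2 - 6*x + 1 and u'(x)^2 = 16*x**6 + 48*x**4 - 24*x**3 + 36*x**2 - 36*x + 9.
Integrate each monomial from 0 to 5 using ∫_0^5 c·x^n dx = c·5^(n+1)/(n+1):
  ∫_0^5 u(x)^2 dx = ∫_0^5 (x^8 + 6*x^6 - 6*x^5 + 11*x^4 - 18*x^3 + 15*x^2 - 6*x + 1) dx. Term by term:
    ∫_0^5 x^8 dx = 1953125/9;  ∫_0^5 6*x^6 dx = 468750/7;  ∫_0^5 -6*x^5 dx = -15625;
    ∫_0^5 11*x^4 dx = 6875;  ∫_0^5 -18*x^3 dx = -5625/2;  ∫_0^5 15*x^2 dx = 625;
    ∫_0^5 -6*x dx = -75;  ∫_0^5 1 dx = 5.
  Sum: 1953125/9 + 468750/7 − 15625 + 6875 − 5625/2 + 625 − 75 + 5 = 34394305/126.
  ∫_0^5 u'(x)^2 dx = ∫_0^5 (16*x^6 + 48*x^4 - 24*x^3 + 36*x^2 - 36*x + 9) dx. Term by term:
    ∫_0^5 16*x^6 dx = 1250000/7;  ∫_0^5 48*x^4 dx = 30000;  ∫_0^5 -24*x^3 dx = -3750;
    ∫_0^5 36*x^2 dx = 1500;  ∫_0^5 -36*x dx = -450;  ∫_0^5 9 dx = 45.
  Sum: 1250000/7 + 30000 − 3750 + 1500 − 450 + 45 = 1441415/7.
Adding: ||u||_{H^1}^2 = 34394305/126 + 1441415/7 = 60339775/126.


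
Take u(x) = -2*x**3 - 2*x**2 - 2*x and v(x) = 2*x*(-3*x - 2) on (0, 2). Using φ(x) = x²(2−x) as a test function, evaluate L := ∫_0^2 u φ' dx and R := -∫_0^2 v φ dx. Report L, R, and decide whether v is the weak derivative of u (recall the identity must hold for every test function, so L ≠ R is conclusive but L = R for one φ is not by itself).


LHS = 328/15, RHS = 96/5. No, v is not the weak derivative of u.

u(x) = -2*x**3 - 2*x**2 - 2*x, classical derivative u'(x) = -6*x**2 - 4*x - 2.
φ(x) = x²(2−x), so φ'(x) = x*(4 - 3*x).
Note φ(0) = φ(2) = 0, so the boundary term u·φ vanishes.
LHS = ∫_0^2 u(x) φ'(x) dx = ∫_0^2 (6*x^5 - 2*x^4 - 2*x^3 - 8*x^2) dx. Term by term:
  ∫_0^2 6*x^5 dx = 64;  ∫_0^2 -2*x^4 dx = -64/5;  ∫_0^2 -2*x^3 dx = -8;
  ∫_0^2 -8*x^2 dx = -64/3.
Sum: 64 − 64/5 − 8 − 64/3 = 328/15.
So LHS = 328/15.
∫_0^2 v(x) φ(x) dx = ∫_0^2 (6*x^5 - 8*x^4 - 8*x^3) dx. Term by term:
  ∫_0^2 6*x^5 dx = 64;  ∫_0^2 -8*x^4 dx = -256/5;  ∫_0^2 -8*x^3 dx = -32.
Sum: 64 − 256/5 − 32 = -96/5.
So RHS = -∫_0^2 v(x) φ(x) dx = 96/5.
LHS − RHS = 8/3 ≠ 0, so the identity fails.
(For a valid weak derivative the identity must hold for EVERY test function, in particular this one. The failure shows v is NOT the weak derivative of u.)
Correct weak derivative would be u'(x) = -6*x**2 - 4*x - 2.


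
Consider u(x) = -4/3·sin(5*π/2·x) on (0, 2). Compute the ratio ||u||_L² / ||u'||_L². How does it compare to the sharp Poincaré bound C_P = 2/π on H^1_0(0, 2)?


||u||_L² / ||u'||_L² = 2/(5*π) < C_P = 2/π.

u(x) = -4/3·sin(5*π/2·x), so u'(x) = -10*π*cos(5*π*x/2)/3.
Writing u(x) = A·sin(kπx/L) with A = -4/3 and k = 5, use ∫_0^L sin²(kπx/L) dx = L/2 and ∫_0^L cos²(kπx/L) dx = L/2.
u² = 16/9·sin²(5*π/2·x) and (u')² = 100*π^2/9·cos²(5*π/2·x), and each of sin², cos² integrates to L/2 = 1 over (0, 2).
∫_0^2 u² dx = 16/9, so ||u||_L² = 4/3.
∫_0^2 (u')² dx = 100*π^2/9, so ||u'||_L² = 10*π/3.
Ratio ||u||_L² / ||u'||_L² = 2/(5*π).
Sharp Poincaré constant on H^1_0(0, 2) is C_P = L/π = 2/π, achieved by sin(π/2·x).
This is the k = 5 harmonic; the ratio L/(kπ) is strictly less than C_P = L/π, consistent with the sharp inequality ||u||_L² ≤ C_P ||u'||_L².


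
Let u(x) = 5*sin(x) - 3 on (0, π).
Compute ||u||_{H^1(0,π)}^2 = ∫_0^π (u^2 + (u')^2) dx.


||u||_{H^1(0,π)}^2 = -60 + 34*π

u'(x) = 5*cos(x).
Expand u² and (u')² and integrate term by term on (0, π), using: for integers n ≥ 1, ∫_0^π sin²(nx) dx = ∫_0^π cos²(nx) dx = π/2; for n ≠ n', ∫_0^π sin(nx)sin(n'x) dx = ∫_0^π cos(nx)cos(n'x) dx = 0; and by product-to-sum, ∫_0^π sin(nx)cos(n'x) dx = ½∫_0^π [sin((n+n')x) + sin((n−n')x)] dx, which is 0 when n+n' is even and 2n/(n²−n'²) when n+n' is odd (it need not vanish on (0, π)). For the constant mode: ∫_0^π 1 dx = π, ∫_0^π cos(nx) dx = 0, ∫_0^π sin(nx) dx = (1−(−1)^n)/n.
  u² squared terms: (-3)²·∫1 dx = 9·π = 9*π;  (5)²·∫sin(x)² dx = 25·π/2 = 25*π/2.
  u² cross terms: 2·(-3)·(5)·∫1·sin(x) dx = -30·(2) = -60.
  So ∫_0^π u² dx = 9*π + 25*π/2 − 60 = -60 + 43*π/2.
  (u')² squared terms: (5)²·∫cos(x)² dx = 25·π/2 = 25*π/2.
  So ∫_0^π (u')² dx = 25*π/2.
||u||_{H^1}^2 = (-60 + 43*π/2) + (25*π/2) = -60 + 34*π.


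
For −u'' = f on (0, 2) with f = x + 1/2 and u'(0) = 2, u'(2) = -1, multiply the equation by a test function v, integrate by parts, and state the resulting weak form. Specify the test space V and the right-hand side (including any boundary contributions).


V = H^1(0, 2) (v unrestricted at boundary; u is determined up to an additive constant); weak form: ∫_0^2 u'v' dx = ∫_0^2 (x + 1/2) v dx − v(2) − 2·v(0) for all v ∈ V.

Multiply both sides by a test function v and integrate from 0 to 2:
  ∫_0^2 −u''(x) v(x) dx = ∫_0^2 f(x) v(x) dx.
Integrate the LHS by parts once:
  ∫_0^2 −u'' v dx = −[u'(x) v(x)]_0^2 + ∫_0^2 u'(x) v'(x) dx.
Thus ∫_0^2 u'(x) v'(x) dx = ∫_0^2 f(x) v(x) dx + [u'(x) v(x)]_0^2.
Choose V so that boundary terms are either known or forced to vanish.
u has inhomogeneous Neumann u'(0) = 2, u'(2) = -1. [u' v]_0^2 = (-1)·v(2) − (2)·v(0) = − v(2) − 2·v(0). Take V = H^1(0, 2); boundary term becomes part of RHS.
Weak formulation: find u (satisfying any essential BC) such that ∫_0^2 u'(x) v'(x) dx = ∫_0^2 f v dx − v(2) − 2·v(0) for all v ∈ V (Neumann data are natural BCs: they enter the RHS as boundary terms).
Substituting f(x) = x + 1/2, the right-hand side is ∫_0^2 (x + 1/2) v dx − v(2) − 2·v(0).
Compatibility check (pure Neumann): taking v ≡ 1 ∈ V gives 0 = ∫_0^2 f dx + (-1) − (2), i.e. ∫_0^2 f dx must equal u'(0) − u'(2) = 3. Indeed ∫_0^2 (x + 1/2) dx = 3, so the data are compatible. The solution is then unique only up to an additive constant (fix it e.g. by requiring ∫_0^2 u dx = 0).


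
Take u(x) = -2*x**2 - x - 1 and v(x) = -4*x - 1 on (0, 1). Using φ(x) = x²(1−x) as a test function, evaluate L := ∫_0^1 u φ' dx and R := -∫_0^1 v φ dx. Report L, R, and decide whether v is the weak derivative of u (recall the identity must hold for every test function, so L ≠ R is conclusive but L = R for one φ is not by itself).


LHS = 17/60, RHS = 17/60. Yes, v = u' weakly.

u(x) = -2*x**2 - x - 1, classical derivative u'(x) = -4*x - 1.
φ(x) = x²(1−x), so φ'(x) = x*(2 - 3*x).
Note φ(0) = φ(1) = 0, so the boundary term u·φ vanishes.
LHS = ∫_0^1 u(x) φ'(x) dx = ∫_0^1 (6*x^4 - x^3 + x^2 - 2*x) dx. Term by term:
  ∫_0^1 6*x^4 dx = 6/5;  ∫_0^1 -x^3 dx = -1/4;  ∫_0^1 x^2 dx = 1/3;
  ∫_0^1 -2*x dx = -1.
Sum: 6/5 − 1/4 + 1/3 − 1 = 17/60.
So LHS = 17/60.
∫_0^1 v(x) φ(x) dx = ∫_0^1 (4*x^4 - 3*x^3 - x^2) dx. Term by term:
  ∫_0^1 4*x^4 dx = 4/5;  ∫_0^1 -3*x^3 dx = -3/4;  ∫_0^1 -x^2 dx = -1/3.
Sum: 4/5 − 3/4 − 1/3 = -17/60.
So RHS = -∫_0^1 v(x) φ(x) dx = 17/60.
LHS = RHS, so the identity holds for this test φ.
Moreover u is smooth here and v(x) = u'(x) = -4*x - 1 pointwise, so the identity holds for every test function. Hence v is the weak derivative of u.


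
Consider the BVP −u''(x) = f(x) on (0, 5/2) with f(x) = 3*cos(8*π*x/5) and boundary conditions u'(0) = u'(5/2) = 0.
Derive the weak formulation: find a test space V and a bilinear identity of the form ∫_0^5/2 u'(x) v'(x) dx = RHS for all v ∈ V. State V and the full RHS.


V = H^1(0, 5/2) (no boundary constraint on v; u is determined up to an additive constant); weak form: ∫_0^5/2 u'v' dx = ∫_0^5/2 (3*cos(8*π*x/5)) v dx for all v ∈ V.

Multiply both sides by a test function v and integrate from 0 to 5/2:
  ∫_0^5/2 −u''(x) v(x) dx = ∫_0^5/2 f(x) v(x) dx.
Integrate the LHS by parts once:
  ∫_0^5/2 −u'' v dx = −[u'(x) v(x)]_0^5/2 + ∫_0^5/2 u'(x) v'(x) dx.
Thus ∫_0^5/2 u'(x) v'(x) dx = ∫_0^5/2 f(x) v(x) dx + [u'(x) v(x)]_0^5/2.
Choose V so that boundary terms are either known or forced to vanish.
u has homogeneous Neumann: u'(0) = u'(5/2) = 0. So [u' v]_0^5/2 = 0·v(5/2) − 0·v(0) = 0 for any v; take V = H^1(0, 5/2).
Weak formulation: find u (satisfying any essential BC) such that ∫_0^5/2 u'(x) v'(x) dx = ∫_0^5/2 f v dx for all v ∈ V (homogeneous Neumann, so boundary terms vanish).
Substituting f(x) = 3*cos(8*π*x/5), the right-hand side is ∫_0^5/2 (3*cos(8*π*x/5)) v dx.
Compatibility check (pure Neumann): taking v ≡ 1 ∈ V gives 0 = ∫_0^5/2 f dx + (0) − (0), i.e. ∫_0^5/2 f dx must equal u'(0) − u'(5/2) = 0. Indeed ∫_0^5/2 (3*cos(8*π*x/5)) dx = 0, so the data are compatible. The solution is then unique only up to an additive constant (fix it e.g. by requiring ∫_0^5/2 u dx = 0).


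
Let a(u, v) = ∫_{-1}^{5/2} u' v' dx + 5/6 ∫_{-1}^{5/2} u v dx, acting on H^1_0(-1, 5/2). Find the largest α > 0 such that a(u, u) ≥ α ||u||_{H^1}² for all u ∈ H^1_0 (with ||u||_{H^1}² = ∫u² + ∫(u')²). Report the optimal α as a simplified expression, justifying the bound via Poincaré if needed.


α = (24*π^2 + 245)/(6*(4*π^2 + 49))

Coercivity of a(·,·) on H^1_0(-1, 5/2) means a(u, u) ≥ α ||u||_{H^1}² for every u ∈ H^1_0.
The interval has length L = 7/2, and Poincaré/coercivity depend only on L. Here a(u, u) = ∫(u')² + (5/6)·∫u².
Here 0 < c = 5/6 < 1. The condition a(u,u) ≥ α||u||_{H^1}² reads (1−α)∫(u')² ≥ (α−c)∫u². Any admissible α is ≤ 1 (rapidly oscillating u have ∫u²/∫(u')² → 0), and α = 1 would force 0 ≥ (1−c)∫u², impossible since c < 1; so 1−α > 0. By the sharp Poincaré inequality on H^1_0 of an interval of length L, ∫(u')² ≥ (π/L)²∫u² with equality for the first sine mode sin(π(x−x₀)/L) (x₀ the left endpoint), so the inequality holds for all u iff (1−α)(π/L)² ≥ α − c, i.e. α ≤ ((π/L)² + c)/((π/L)² + 1) = (1 + c(L/π)²)/(1 + (L/π)²). With (π/L)² = 4*π^2/49 and c = 5/6, the largest admissible constant is α = ((π/L)² + c)/((π/L)² + 1).
Simplifying, α = (24*π^2 + 245)/(6*(4*π^2 + 49)).


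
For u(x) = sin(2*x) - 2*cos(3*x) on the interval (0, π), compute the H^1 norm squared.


||u||_{H^1(0,π)}^2 = 32 + 45*π/2

u'(x) = 6*sin(3*x) + 2*cos(2*x).
Expand u² and (u')² and integrate term by term on (0, π), using: for integers n ≥ 1, ∫_0^π sin²(nx) dx = ∫_0^π cos²(nx) dx = π/2; for n ≠ n', ∫_0^π sin(nx)sin(n'x) dx = ∫_0^π cos(nx)cos(n'x) dx = 0; and by product-to-sum, ∫_0^π sin(nx)cos(n'x) dx = ½∫_0^π [sin((n+n')x) + sin((n−n')x)] dx, which is 0 when n+n' is even and 2n/(n²−n'²) when n+n' is odd (it need not vanish on (0, π)).
  u² squared terms: (-2)²·∫cos(3x)² dx = 4·π/2 = 2*π;  (1)²·∫sin(2x)² dx = 1·π/2 = π/2.
  u² cross terms: 2·(-2)·(1)·∫cos(3x)·sin(2x) dx = -4·(-4/5) = 16/5.
  So ∫_0^π u² dx = 2*π + π/2 + 16/5 = 16/5 + 5*π/2.
  (u')² squared terms: (2)²·∫cos(2x)² dx = 4·π/2 = 2*π;  (6)²·∫sin(3x)² dx = 36·π/2 = 18*π.
  (u')² cross terms: 2·(2)·(6)·∫cos(2x)·sin(3x) dx = 24·(6/5) = 144/5.
  So ∫_0^π (u')² dx = 2*π + 18*π + 144/5 = 144/5 + 20*π.
||u||_{H^1}^2 = (16/5 + 5*π/2) + (144/5 + 20*π) = 32 + 45*π/2.


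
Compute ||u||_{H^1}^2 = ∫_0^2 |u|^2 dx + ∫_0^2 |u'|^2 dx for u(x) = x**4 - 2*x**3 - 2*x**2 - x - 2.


||u||_{H^1}^2 = 52078/315

The H^1 norm (squared) on an interval (0, L) is
  ||u||_{H^1}^2 = ∫_0^L u(x)^2 dx + ∫_0^L u'(x)^2 dx.
Compute u'(x) = 4*x**3 - 6*x**2 - 4*x - 1.
Then u(x)^2 = x**8 - 4*x**7 + 6*x**5 + 4*x**4 + 12*x**3 + 9*x**2 + 4*x + 4 and u'(x)^2 = 16*x**6 - 48*x**5 + 4*x**4 + 40*x**3 + 28*x**2 + 8*x + 1.
Integrate each monomial from 0 to 2 using ∫_0^2 c·x^n dx = c·2^(n+1)/(n+1):
  ∫_0^2 u(x)^2 dx = ∫_0^2 (x^8 - 4*x^7 + 6*x^5 + 4*x^4 + 12*x^3 + 9*x^2 + 4*x + 4) dx. Term by term:
    ∫_0^2 x^8 dx = 512/9;  ∫_0^2 -4*x^7 dx = -128;  ∫_0^2 6*x^5 dx = 64;
    ∫_0^2 4*x^4 dx = 128/5;  ∫_0^2 12*x^3 dx = 48;  ∫_0^2 9*x^2 dx = 24;
    ∫_0^2 4*x dx = 8;  ∫_0^2 4 dx = 8.
  Sum: 512/9 − 128 + 64 + 128/5 + 48 + 24 + 8 + 8 = 4792/45.
  ∫_0^2 u'(x)^2 dx = ∫_0^2 (16*x^6 - 48*x^5 + 4*x^4 + 40*x^3 + 28*x^2 + 8*x + 1) dx. Term by term:
    ∫_0^2 16*x^6 dx = 2048/7;  ∫_0^2 -48*x^5 dx = -512;  ∫_0^2 4*x^4 dx = 128/5;
    ∫_0^2 40*x^3 dx = 160;  ∫_0^2 28*x^2 dx = 224/3;  ∫_0^2 8*x dx = 16;
    ∫_0^2 1 dx = 2.
  Sum: 2048/7 − 512 + 128/5 + 160 + 224/3 + 16 + 2 = 6178/105.
Adding: ||u||_{H^1}^2 = 4792/45 + 6178/105 = 52078/315.


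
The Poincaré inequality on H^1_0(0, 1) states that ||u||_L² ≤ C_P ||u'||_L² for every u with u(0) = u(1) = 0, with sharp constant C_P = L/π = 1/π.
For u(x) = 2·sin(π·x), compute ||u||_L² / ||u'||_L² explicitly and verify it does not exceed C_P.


||u||_L² / ||u'||_L² = 1/π = C_P.

u(x) = 2·sin(π·x), so u'(x) = 2*π*cos(π*x).
Writing u(x) = A·sin(kπx/L) with A = 2 and k = 1, use ∫_0^L sin²(kπx/L) dx = L/2 and ∫_0^L cos²(kπx/L) dx = L/2.
u² = 4·sin²(π·x) and (u')² = 4*π^2·cos²(π·x), and each of sin², cos² integrates to L/2 = 1/2 over (0, 1).
∫_0^1 u² dx = 2, so ||u||_L² = sqrt(2).
∫_0^1 (u')² dx = 2*π^2, so ||u'||_L² = sqrt(2)*π.
Ratio ||u||_L² / ||u'||_L² = 1/π.
Sharp Poincaré constant on H^1_0(0, 1) is C_P = L/π = 1/π, achieved by sin(π·x).
This is the k = 1 eigenfunction (up to amplitude), so the ratio equals the sharp Poincaré constant exactly.


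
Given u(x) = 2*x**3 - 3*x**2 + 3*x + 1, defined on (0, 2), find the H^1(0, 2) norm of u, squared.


||u||_{H^1}^2 = 4408/35

The H^1 norm (squared) on an interval (0, L) is
  ||u||_{H^1}^2 = ∫_0^L u(x)^2 dx + ∫_0^L u'(x)^2 dx.
Compute u'(x) = 6*x**2 - 6*x + 3.
Then u(x)^2 = 4*x**6 - 12*x**5 + 21*x**4 - 14*x**3 + 3*x**2 + 6*x + 1 and u'(x)^2 = 36*x**4 - 72*x**3 + 72*x**2 - 36*x + 9.
Integrate each monomial from 0 to 2 using ∫_0^2 c·x^n dx = c·2^(n+1)/(n+1):
  ∫_0^2 u(x)^2 dx = ∫_0^2 (4*x^6 - 12*x^5 + 21*x^4 - 14*x^3 + 3*x^2 + 6*x + 1) dx. Term by term:
    ∫_0^2 4*x^6 dx = 512/7;  ∫_0^2 -12*x^5 dx = -128;  ∫_0^2 21*x^4 dx = 672/5;
    ∫_0^2 -14*x^3 dx = -56;  ∫_0^2 3*x^2 dx = 8;  ∫_0^2 6*x dx = 12;
    ∫_0^2 1 dx = 2.
  Sum: 512/7 − 128 + 672/5 − 56 + 8 + 12 + 2 = 1594/35.
  ∫_0^2 u'(x)^2 dx = ∫_0^2 (36*x^4 - 72*x^3 + 72*x^2 - 36*x + 9) dx. Term by term:
    ∫_0^2 36*x^4 dx = 1152/5;  ∫_0^2 -72*x^3 dx = -288;  ∫_0^2 72*x^2 dx = 192;
    ∫_0^2 -36*x dx = -72;  ∫_0^2 9 dx = 18.
  Sum: 1152/5 − 288 + 192 − 72 + 18 = 402/5.
Adding: ||u||_{H^1}^2 = 1594/35 + 402/5 = 4408/35.


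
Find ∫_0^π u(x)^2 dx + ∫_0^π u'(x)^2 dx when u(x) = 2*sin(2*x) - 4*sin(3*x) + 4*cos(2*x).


||u||_{H^1(0,π)}^2 = -192 + 130*π

u'(x) = -8*sin(2*x) + 4*cos(2*x) - 12*cos(3*x).
Expand u² and (u')² and integrate term by term on (0, π), using: for integers n ≥ 1, ∫_0^π sin²(nx) dx = ∫_0^π cos²(nx) dx = π/2; for n ≠ n', ∫_0^π sin(nx)sin(n'x) dx = ∫_0^π cos(nx)cos(n'x) dx = 0; and by product-to-sum, ∫_0^π sin(nx)cos(n'x) dx = ½∫_0^π [sin((n+n')x) + sin((n−n')x)] dx, which is 0 when n+n' is even and 2n/(n²−n'²) when n+n' is odd (it need not vanish on (0, π)).
  u² squared terms: (-4)²·∫sin(3x)² dx = 16·π/2 = 8*π;  (2)²·∫sin(2x)² dx = 4·π/2 = 2*π;  (4)²·∫cos(2x)² dx = 16·π/2 = 8*π.
  u² cross terms: 2·(-4)·(2)·∫sin(3x)·sin(2x) dx = -16·(0) = 0;  2·(-4)·(4)·∫sin(3x)·cos(2x) dx = -32·(6/5) = -192/5;  2·(2)·(4)·∫sin(2x)·cos(2x) dx = 16·(0) = 0.
  So ∫_0^π u² dx = 8*π + 2*π + 8*π + 0 − 192/5 + 0 = -192/5 + 18*π.
  (u')² squared terms: (-12)²·∫cos(3x)² dx = 144·π/2 = 72*π;  (-8)²·∫sin(2x)² dx = 64·π/2 = 32*π;  (4)²·∫cos(2x)² dx = 16·π/2 = 8*π.
  (u')² cross terms: 2·(-12)·(-8)·∫cos(3x)·sin(2x) dx = 192·(-4/5) = -768/5;  2·(-12)·(4)·∫cos(3x)·cos(2x) dx = -96·(0) = 0;  2·(-8)·(4)·∫sin(2x)·cos(2x) dx = -64·(0) = 0.
  So ∫_0^π (u')² dx = 72*π + 32*π + 8*π − 768/5 + 0 + 0 = -768/5 + 112*π.
||u||_{H^1}^2 = (-192/5 + 18*π) + (-768/5 + 112*π) = -192 + 130*π.


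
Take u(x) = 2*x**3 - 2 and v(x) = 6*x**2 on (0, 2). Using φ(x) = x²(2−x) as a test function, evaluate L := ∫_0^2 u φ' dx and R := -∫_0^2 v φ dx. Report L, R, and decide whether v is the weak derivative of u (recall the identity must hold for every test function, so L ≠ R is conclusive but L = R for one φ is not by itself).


LHS = -64/5, RHS = -64/5. Yes, v = u' weakly.

u(x) = 2*x**3 - 2, classical derivative u'(x) = 6*x**2.
φ(x) = x²(2−x), so φ'(x) = x*(4 - 3*x).
Note φ(0) = φ(2) = 0, so the boundary term u·φ vanishes.
LHS = ∫_0^2 u(x) φ'(x) dx = ∫_0^2 (-6*x^5 + 8*x^4 + 6*x^2 - 8*x) dx. Term by term:
  ∫_0^2 -6*x^5 dx = -64;  ∫_0^2 8*x^4 dx = 256/5;  ∫_0^2 6*x^2 dx = 16;
  ∫_0^2 -8*x dx = -16.
Sum: -64 + 256/5 + 16 − 16 = -64/5.
So LHS = -64/5.
∫_0^2 v(x) φ(x) dx = ∫_0^2 (-6*x^5 + 12*x^4) dx. Term by term:
  ∫_0^2 -6*x^5 dx = -64;  ∫_0^2 12*x^4 dx = 384/5.
Sum: -64 + 384/5 = 64/5.
So RHS = -∫_0^2 v(x) φ(x) dx = -64/5.
LHS = RHS, so the identity holds for this test φ.
Moreover u is smooth here and v(x) = u'(x) = 6*x**2 pointwise, so the identity holds for every test function. Hence v is the weak derivative of u.


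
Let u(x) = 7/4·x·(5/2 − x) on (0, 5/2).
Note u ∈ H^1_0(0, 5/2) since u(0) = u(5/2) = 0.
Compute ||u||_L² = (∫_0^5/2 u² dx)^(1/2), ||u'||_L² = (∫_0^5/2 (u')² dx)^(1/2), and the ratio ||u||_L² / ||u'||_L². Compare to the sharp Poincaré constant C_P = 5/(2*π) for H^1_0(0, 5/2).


||u||_L² / ||u'||_L² = sqrt(10)/4 < C_P = 5/(2*π).

u(x) = 7/4·x·(5/2 − x), so u'(x) = 35/8 - 7*x/2.
u(x) = 7/4·x·(5/2 − x) vanishes at x = 0 and x = 5/2, so u ∈ H^1_0(0, 5/2). Differentiate via the product rule and integrate the resulting polynomials term by term.
  ∫_0^5/2 u² dx = ∫_0^5/2 (49*x^4/16 - 245*x^3/16 + 1225*x^2/64) dx. Term by term:
    ∫_0^5/2 49*x^4/16 dx = 30625/512;  ∫_0^5/2 -245*x^3/16 dx = -153125/1024;  ∫_0^5/2 1225*x^2/64 dx = 153125/1536.
  Sum: 30625/512 − 153125/1024 + 153125/1536 = 30625/3072.
  ∫_0^5/2 (u')² dx = ∫_0^5/2 (49*x^2/4 - 245*x/8 + 1225/64) dx. Term by term:
    ∫_0^5/2 49*x^2/4 dx = 6125/96;  ∫_0^5/2 -245*x/8 dx = -6125/64;  ∫_0^5/2 1225/64 dx = 6125/128.
  Sum: 6125/96 − 6125/64 + 6125/128 = 6125/384.
∫_0^5/2 u² dx = 30625/3072, so ||u||_L² = 175*sqrt(3)/96.
∫_0^5/2 (u')² dx = 6125/384, so ||u'||_L² = 35*sqrt(30)/48.
Ratio ||u||_L² / ||u'||_L² = sqrt(10)/4.
Sharp Poincaré constant on H^1_0(0, 5/2) is C_P = L/π = 5/(2*π), achieved by sin(2*π/5·x).
A polynomial bump cannot attain the sharp Poincaré constant (only the first sine eigenfunction does), so the ratio is strictly less than C_P, consistent with ||u||_L² ≤ C_P ||u'||_L².


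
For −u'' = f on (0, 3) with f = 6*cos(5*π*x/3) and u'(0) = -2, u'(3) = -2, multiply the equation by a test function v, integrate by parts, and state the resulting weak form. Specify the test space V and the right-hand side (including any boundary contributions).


V = H^1(0, 3) (v unrestricted at boundary; u is determined up to an additive constant); weak form: ∫_0^3 u'v' dx = ∫_0^3 (6*cos(5*π*x/3)) v dx − 2·v(3) + 2·v(0) for all v ∈ V.

Multiply both sides by a test function v and integrate from 0 to 3:
  ∫_0^3 −u''(x) v(x) dx = ∫_0^3 f(x) v(x) dx.
Integrate the LHS by parts once:
  ∫_0^3 −u'' v dx = −[u'(x) v(x)]_0^3 + ∫_0^3 u'(x) v'(x) dx.
Thus ∫_0^3 u'(x) v'(x) dx = ∫_0^3 f(x) v(x) dx + [u'(x) v(x)]_0^3.
Choose V so that boundary terms are either known or forced to vanish.
u has inhomogeneous Neumann u'(0) = -2, u'(3) = -2. [u' v]_0^3 = (-2)·v(3) − (-2)·v(0) = − 2·v(3) + 2·v(0). Take V = H^1(0, 3); boundary term becomes part of RHS.
Weak formulation: find u (satisfying any essential BC) such that ∫_0^3 u'(x) v'(x) dx = ∫_0^3 f v dx − 2·v(3) + 2·v(0) for all v ∈ V (Neumann data are natural BCs: they enter the RHS as boundary terms).
Substituting f(x) = 6*cos(5*π*x/3), the right-hand side is ∫_0^3 (6*cos(5*π*x/3)) v dx − 2·v(3) + 2·v(0).
Compatibility check (pure Neumann): taking v ≡ 1 ∈ V gives 0 = ∫_0^3 f dx + (-2) − (-2), i.e. ∫_0^3 f dx must equal u'(0) − u'(3) = 0. Indeed ∫_0^3 (6*cos(5*π*x/3)) dx = 0, so the data are compatible. The solution is then unique only up to an additive constant (fix it e.g. by requiring ∫_0^3 u dx = 0).


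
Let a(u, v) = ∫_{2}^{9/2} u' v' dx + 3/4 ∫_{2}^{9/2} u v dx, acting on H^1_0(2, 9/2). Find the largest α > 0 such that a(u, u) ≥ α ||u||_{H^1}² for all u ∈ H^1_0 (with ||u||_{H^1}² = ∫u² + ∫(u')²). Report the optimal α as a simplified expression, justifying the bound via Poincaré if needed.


α = (75 + 16*π^2)/(4*(25 + 4*π^2))

Coercivity of a(·,·) on H^1_0(2, 9/2) means a(u, u) ≥ α ||u||_{H^1}² for every u ∈ H^1_0.
The interval has length L = 5/2, and Poincaré/coercivity depend only on L. Here a(u, u) = ∫(u')² + (3/4)·∫u².
Here 0 < c = 3/4 < 1. The condition a(u,u) ≥ α||u||_{H^1}² reads (1−α)∫(u')² ≥ (α−c)∫u². Any admissible α is ≤ 1 (rapidly oscillating u have ∫u²/∫(u')² → 0), and α = 1 would force 0 ≥ (1−c)∫u², impossible since c < 1; so 1−α > 0. By the sharp Poincaré inequality on H^1_0 of an interval of length L, ∫(u')² ≥ (π/L)²∫u² with equality for the first sine mode sin(π(x−x₀)/L) (x₀ the left endpoint), so the inequality holds for all u iff (1−α)(π/L)² ≥ α − c, i.e. α ≤ ((π/L)² + c)/((π/L)² + 1) = (1 + c(L/π)²)/(1 + (L/π)²). With (π/L)² = 4*π^2/25 and c = 3/4, the largest admissible constant is α = ((π/L)² + c)/((π/L)² + 1).
Simplifying, α = (75 + 16*π^2)/(4*(25 + 4*π^2)).


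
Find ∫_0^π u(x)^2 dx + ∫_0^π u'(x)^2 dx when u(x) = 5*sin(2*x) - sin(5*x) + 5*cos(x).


||u||_{H^1(0,π)}^2 = 400/3 + 201*π/2

u'(x) = -5*sin(x) + 10*cos(2*x) - 5*cos(5*x).
Expand u² and (u')² and integrate term by term on (0, π), using: for integers n ≥ 1, ∫_0^π sin²(nx) dx = ∫_0^π cos²(nx) dx = π/2; for n ≠ n', ∫_0^π sin(nx)sin(n'x) dx = ∫_0^π cos(nx)cos(n'x) dx = 0; and by product-to-sum, ∫_0^π sin(nx)cos(n'x) dx = ½∫_0^π [sin((n+n')x) + sin((n−n')x)] dx, which is 0 when n+n' is even and 2n/(n²−n'²) when n+n' is odd (it need not vanish on (0, π)).
  u² squared terms: (-1)²·∫sin(5x)² dx = 1·π/2 = π/2;  (5)²·∫cos(x)² dx = 25·π/2 = 25*π/2;  (5)²·∫sin(2x)² dx = 25·π/2 = 25*π/2.
  u² cross terms: 2·(-1)·(5)·∫sin(5x)·cos(x) dx = -10·(0) = 0;  2·(-1)·(5)·∫sin(5x)·sin(2x) dx = -10·(0) = 0;  2·(5)·(5)·∫cos(x)·sin(2x) dx = 50·(4/3) = 200/3.
  So ∫_0^π u² dx = π/2 + 25*π/2 + 25*π/2 + 0 + 0 + 200/3 = 200/3 + 51*π/2.
  (u')² squared terms: (-5)²·∫cos(5x)² dx = 25·π/2 = 25*π/2;  (-5)²·∫sin(x)² dx = 25·π/2 = 25*π/2;  (10)²·∫cos(2x)² dx = 100·π/2 = 50*π.
  (u')² cross terms: 2·(-5)·(-5)·∫cos(5x)·sin(x) dx = 50·(0) = 0;  2·(-5)·(10)·∫cos(5x)·cos(2x) dx = -100·(0) = 0;  2·(-5)·(10)·∫sin(x)·cos(2x) dx = -100·(-2/3) = 200/3.
  So ∫_0^π (u')² dx = 25*π/2 + 25*π/2 + 50*π + 0 + 0 + 200/3 = 200/3 + 75*π.
||u||_{H^1}^2 = (200/3 + 51*π/2) + (200/3 + 75*π) = 400/3 + 201*π/2.


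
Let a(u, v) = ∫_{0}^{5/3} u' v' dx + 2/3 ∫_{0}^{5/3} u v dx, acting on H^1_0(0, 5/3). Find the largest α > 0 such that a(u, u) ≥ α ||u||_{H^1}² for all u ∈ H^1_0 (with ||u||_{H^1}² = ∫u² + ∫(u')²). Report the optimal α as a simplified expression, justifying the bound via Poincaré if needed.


α = (50 + 27*π^2)/(3*(25 + 9*π^2))

Coercivity of a(·,·) on H^1_0(0, 5/3) means a(u, u) ≥ α ||u||_{H^1}² for every u ∈ H^1_0.
The interval has length L = 5/3, and Poincaré/coercivity depend only on L. Here a(u, u) = ∫(u')² + (2/3)·∫u².
Here 0 < c = 2/3 < 1. The condition a(u,u) ≥ α||u||_{H^1}² reads (1−α)∫(u')² ≥ (α−c)∫u². Any admissible α is ≤ 1 (rapidly oscillating u have ∫u²/∫(u')² → 0), and α = 1 would force 0 ≥ (1−c)∫u², impossible since c < 1; so 1−α > 0. By the sharp Poincaré inequality on H^1_0 of an interval of length L, ∫(u')² ≥ (π/L)²∫u² with equality for the first sine mode sin(π(x−x₀)/L) (x₀ the left endpoint), so the inequality holds for all u iff (1−α)(π/L)² ≥ α − c, i.e. α ≤ ((π/L)² + c)/((π/L)² + 1) = (1 + c(L/π)²)/(1 + (L/π)²). With (π/L)² = 9*π^2/25 and c = 2/3, the largest admissible constant is α = ((π/L)² + c)/((π/L)² + 1).
Simplifying, α = (50 + 27*π^2)/(3*(25 + 9*π^2)).


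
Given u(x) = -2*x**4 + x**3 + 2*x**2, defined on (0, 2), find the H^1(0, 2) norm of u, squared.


||u||_{H^1}^2 = 152704/315

The H^1 norm (squared) on an interval (0, L) is
  ||u||_{H^1}^2 = ∫_0^L u(x)^2 dx + ∫_0^L u'(x)^2 dx.
Compute u'(x) = -8*x**3 + 3*x**2 + 4*x.
Then u(x)^2 = 4*x**8 - 4*x**7 - 7*x**6 + 4*x**5 + 4*x**4 and u'(x)^2 = 64*x**6 - 48*x**5 - 55*x**4 + 24*x**3 + 16*x**2.
Integrate each monomial from 0 to 2 using ∫_0^2 c·x^n dx = c·2^(n+1)/(n+1):
  ∫_0^2 u(x)^2 dx = ∫_0^2 (4*x^8 - 4*x^7 - 7*x^6 + 4*x^5 + 4*x^4) dx. Term by term:
    ∫_0^2 4*x^8 dx = 2048/9;  ∫_0^2 -4*x^7 dx = -128;  ∫_0^2 -7*x^6 dx = -128;
    ∫_0^2 4*x^5 dx = 128/3;  ∫_0^2 4*x^4 dx = 128/5.
  Sum: 2048/9 − 128 − 128 + 128/3 + 128/5 = 1792/45.
  ∫_0^2 u'(x)^2 dx = ∫_0^2 (64*x^6 - 48*x^5 - 55*x^4 + 24*x^3 + 16*x^2) dx. Term by term:
    ∫_0^2 64*x^6 dx = 8192/7;  ∫_0^2 -48*x^5 dx = -512;  ∫_0^2 -55*x^4 dx = -352;
    ∫_0^2 24*x^3 dx = 96;  ∫_0^2 16*x^2 dx = 128/3.
  Sum: 8192/7 − 512 − 352 + 96 + 128/3 = 9344/21.
Adding: ||u||_{H^1}^2 = 1792/45 + 9344/21 = 152704/315.


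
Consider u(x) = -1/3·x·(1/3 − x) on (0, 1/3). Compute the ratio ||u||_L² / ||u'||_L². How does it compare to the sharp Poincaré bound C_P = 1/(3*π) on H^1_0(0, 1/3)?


||u||_L² / ||u'||_L² = sqrt(10)/30 < C_P = 1/(3*π).

u(x) = -1/3·x·(1/3 − x), so u'(x) = 2*x/3 - 1/9.
u(x) = -1/3·x·(1/3 − x) vanishes at x = 0 and x = 1/3, so u ∈ H^1_0(0, 1/3). Differentiate via the product rule and integrate the resulting polynomials term by term.
  ∫_0^1/3 u² dx = ∫_0^1/3 (x^4/9 - 2*x^3/27 + x^2/81) dx. Term by term:
    ∫_0^1/3 x^4/9 dx = 1/10935;  ∫_0^1/3 -2*x^3/27 dx = -1/4374;  ∫_0^1/3 x^2/81 dx = 1/6561.
  Sum: 1/10935 − 1/4374 + 1/6561 = 1/65610.
  ∫_0^1/3 (u')² dx = ∫_0^1/3 (4*x^2/9 - 4*x/27 + 1/81) dx. Term by term:
    ∫_0^1/3 4*x^2/9 dx = 4/729;  ∫_0^1/3 -4*x/27 dx = -2/243;  ∫_0^1/3 1/81 dx = 1/243.
  Sum: 4/729 − 2/243 + 1/243 = 1/729.
∫_0^1/3 u² dx = 1/65610, so ||u||_L² = sqrt(10)/810.
∫_0^1/3 (u')² dx = 1/729, so ||u'||_L² = 1/27.
Ratio ||u||_L² / ||u'||_L² = sqrt(10)/30.
Sharp Poincaré constant on H^1_0(0, 1/3) is C_P = L/π = 1/(3*π), achieved by sin(3*π·x).
A polynomial bump cannot attain the sharp Poincaré constant (only the first sine eigenfunction does), so the ratio is strictly less than C_P, consistent with ||u||_L² ≤ C_P ||u'||_L².


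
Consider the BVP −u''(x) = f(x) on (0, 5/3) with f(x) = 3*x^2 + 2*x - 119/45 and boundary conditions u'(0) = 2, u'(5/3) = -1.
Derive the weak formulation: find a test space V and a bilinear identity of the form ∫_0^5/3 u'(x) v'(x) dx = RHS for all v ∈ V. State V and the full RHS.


V = H^1(0, 5/3) (v unrestricted at boundary; u is determined up to an additive constant); weak form: ∫_0^5/3 u'v' dx = ∫_0^5/3 (3*x^2 + 2*x - 119/45) v dx − v(5/3) − 2·v(0) for all v ∈ V.

Multiply both sides by a test function v and integrate from 0 to 5/3:
  ∫_0^5/3 −u''(x) v(x) dx = ∫_0^5/3 f(x) v(x) dx.
Integrate the LHS by parts once:
  ∫_0^5/3 −u'' v dx = −[u'(x) v(x)]_0^5/3 + ∫_0^5/3 u'(x) v'(x) dx.
Thus ∫_0^5/3 u'(x) v'(x) dx = ∫_0^5/3 f(x) v(x) dx + [u'(x) v(x)]_0^5/3.
Choose V so that boundary terms are either known or forced to vanish.
u has inhomogeneous Neumann u'(0) = 2, u'(5/3) = -1. [u' v]_0^5/3 = (-1)·v(5/3) − (2)·v(0) = − v(5/3) − 2·v(0). Take V = H^1(0, 5/3); boundary term becomes part of RHS.
Weak formulation: find u (satisfying any essential BC) such that ∫_0^5/3 u'(x) v'(x) dx = ∫_0^5/3 f v dx − v(5/3) − 2·v(0) for all v ∈ V (Neumann data are natural BCs: they enter the RHS as boundary terms).
Substituting f(x) = 3*x^2 + 2*x - 119/45, the right-hand side is ∫_0^5/3 (3*x^2 + 2*x - 119/45) v dx − v(5/3) − 2·v(0).
Compatibility check (pure Neumann): taking v ≡ 1 ∈ V gives 0 = ∫_0^5/3 f dx + (-1) − (2), i.e. ∫_0^5/3 f dx must equal u'(0) − u'(5/3) = 3. Indeed ∫_0^5/3 (3*x^2 + 2*x - 119/45) dx = 3, so the data are compatible. The solution is then unique only up to an additive constant (fix it e.g. by requiring ∫_0^5/3 u dx = 0).


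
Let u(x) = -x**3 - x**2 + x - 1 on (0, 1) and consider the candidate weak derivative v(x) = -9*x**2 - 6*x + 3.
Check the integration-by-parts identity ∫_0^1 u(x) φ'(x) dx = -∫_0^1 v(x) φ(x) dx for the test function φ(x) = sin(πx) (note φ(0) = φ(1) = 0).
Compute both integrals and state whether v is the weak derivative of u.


LHS = -12/π^3 + 3/π, RHS = -36/π^3 + 9/π. No, v is not the weak derivative of u.

u(x) = -x**3 - x**2 + x - 1, classical derivative u'(x) = -3*x**2 - 2*x + 1.
φ(x) = sin(πx), so φ'(x) = π*cos(π*x).
Note φ(0) = φ(1) = 0, so the boundary term u·φ vanishes.
LHS = ∫_0^1 u(x) φ'(x) dx = ∫_0^1 (-π*x^3*cos(π*x) - π*x^2*cos(π*x) + π*x*cos(π*x) - π*cos(π*x)) dx. Term by term:
  ∫_0^1 -π*cos(π*x) dx = 0;  ∫_0^1 π*x*cos(π*x) dx = -2/π;  ∫_0^1 -π*x^2*cos(π*x) dx = 2/π;
  ∫_0^1 -π*x^3*cos(π*x) dx = -12/π^3 + 3/π.
Sum: 0 − 2/π + 2/π + -12/π^3 + 3/π = -12/π^3 + 3/π.
So LHS = -12/π^3 + 3/π.
∫_0^1 v(x) φ(x) dx = ∫_0^1 (-9*x^2*sin(π*x) - 6*x*sin(π*x) + 3*sin(π*x)) dx. Term by term:
  ∫_0^1 3*sin(π*x) dx = 6/π;  ∫_0^1 -9*x^2*sin(π*x) dx = -9/π + 36/π^3;  ∫_0^1 -6*x*sin(π*x) dx = -6/π.
Sum: 6/π + -9/π + 36/π^3 − 6/π = -9/π + 36/π^3.
So RHS = -∫_0^1 v(x) φ(x) dx = -36/π^3 + 9/π.
LHS − RHS = -6/π + 24/π^3 ≠ 0, so the identity fails.
(For a valid weak derivative the identity must hold for EVERY test function, in particular this one. The failure shows v is NOT the weak derivative of u.)
Correct weak derivative would be u'(x) = -3*x**2 - 2*x + 1.


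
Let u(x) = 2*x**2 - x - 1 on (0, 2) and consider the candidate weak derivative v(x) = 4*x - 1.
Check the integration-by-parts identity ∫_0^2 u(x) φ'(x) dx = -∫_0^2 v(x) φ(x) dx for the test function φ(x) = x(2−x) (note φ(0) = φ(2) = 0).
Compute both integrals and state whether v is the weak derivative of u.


LHS = -4, RHS = -4. Yes, v = u' weakly.

u(x) = 2*x**2 - x - 1, classical derivative u'(x) = 4*x - 1.
φ(x) = x(2−x), so φ'(x) = 2 - 2*x.
Note φ(0) = φ(2) = 0, so the boundary term u·φ vanishes.
LHS = ∫_0^2 u(x) φ'(x) dx = ∫_0^2 (-4*x^3 + 6*x^2 - 2) dx. Term by term:
  ∫_0^2 -4*x^3 dx = -16;  ∫_0^2 6*x^2 dx = 16;  ∫_0^2 -2 dx = -4.
Sum: -16 + 16 − 4 = -4.
So LHS = -4.
∫_0^2 v(x) φ(x) dx = ∫_0^2 (-4*x^3 + 9*x^2 - 2*x) dx. Term by term:
  ∫_0^2 -4*x^3 dx = -16;  ∫_0^2 9*x^2 dx = 24;  ∫_0^2 -2*x dx = -4.
Sum: -16 + 24 − 4 = 4.
So RHS = -∫_0^2 v(x) φ(x) dx = -4.
LHS = RHS, so the identity holds for this test φ.
Moreover u is smooth here and v(x) = u'(x) = 4*x - 1 pointwise, so the identity holds for every test function. Hence v is the weak derivative of u.


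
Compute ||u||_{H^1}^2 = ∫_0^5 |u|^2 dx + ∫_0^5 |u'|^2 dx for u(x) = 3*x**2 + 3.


||u||_{H^1}^2 = 7920

The H^1 norm (squared) on an interval (0, L) is
  ||u||_{H^1}^2 = ∫_0^L u(x)^2 dx + ∫_0^L u'(x)^2 dx.
Compute u'(x) = 6*x.
Then u(x)^2 = 9*x**4 + 18*x**2 + 9 and u'(x)^2 = 36*x**2.
Integrate each monomial from 0 to 5 using ∫_0^5 c·x^n dx = c·5^(n+1)/(n+1):
  ∫_0^5 u(x)^2 dx = ∫_0^5 (9*x^4 + 18*x^2 + 9) dx. Term by term:
    ∫_0^5 9*x^4 dx = 5625;  ∫_0^5 18*x^2 dx = 750;  ∫_0^5 9 dx = 45.
  Sum: 5625 + 750 + 45 = 6420.
  ∫_0^5 u'(x)^2 dx = ∫_0^5 (36*x^2) dx. Term by term:
    ∫_0^5 36*x^2 dx = 1500.
Adding: ||u||_{H^1}^2 = 6420 + 1500 = 7920.


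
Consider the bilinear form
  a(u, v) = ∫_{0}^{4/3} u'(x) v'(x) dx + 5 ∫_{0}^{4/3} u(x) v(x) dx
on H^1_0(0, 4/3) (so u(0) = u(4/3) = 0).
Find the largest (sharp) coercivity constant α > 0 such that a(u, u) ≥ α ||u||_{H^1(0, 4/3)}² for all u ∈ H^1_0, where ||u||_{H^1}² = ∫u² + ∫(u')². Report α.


α = 1

Coercivity of a(·,·) on H^1_0(0, 4/3) means a(u, u) ≥ α ||u||_{H^1}² for every u ∈ H^1_0.
The interval has length L = 4/3, and Poincaré/coercivity depend only on L. Here a(u, u) = ∫(u')² + (5)·∫u².
Here c = 5 ≥ 1, so a(u,u) = ∫(u')² + c∫u² ≥ ∫(u')² + ∫u² = ||u||_{H^1}², i.e. α = 1 works. No larger α is possible: a(u,u) ≥ α||u||_{H^1}² means (1−α)∫(u')² ≥ (α−c)∫u², and for the modes u_n = sin(nπ(x−x₀)/L) (x₀ the left endpoint) one has ∫u_n²/∫(u_n')² = (L/(nπ))² → 0, so a(u_n,u_n)/||u_n||_{H^1}² → 1. Hence the optimal constant is α = 1.
Therefore α = 1.


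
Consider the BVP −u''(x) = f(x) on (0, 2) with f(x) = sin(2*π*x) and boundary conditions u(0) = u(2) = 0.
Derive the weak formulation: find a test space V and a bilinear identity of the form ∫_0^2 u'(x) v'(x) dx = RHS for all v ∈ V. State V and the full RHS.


V = H^1_0(0, 2) (so v(0) = v(2) = 0); weak form: ∫_0^2 u'v' dx = ∫_0^2 (sin(2*π*x)) v dx for all v ∈ V.

Multiply both sides by a test function v and integrate from 0 to 2:
  ∫_0^2 −u''(x) v(x) dx = ∫_0^2 f(x) v(x) dx.
Integrate the LHS by parts once:
  ∫_0^2 −u'' v dx = −[u'(x) v(x)]_0^2 + ∫_0^2 u'(x) v'(x) dx.
Thus ∫_0^2 u'(x) v'(x) dx = ∫_0^2 f(x) v(x) dx + [u'(x) v(x)]_0^2.
Choose V so that boundary terms are either known or forced to vanish.
u is Dirichlet: u(0) = u(2) = 0. Let V = H^1_0(0, 2); then v(0) = v(2) = 0, and [u' v]_0^2 = 0.
Weak formulation: find u (satisfying any essential BC) such that ∫_0^2 u'(x) v'(x) dx = ∫_0^2 f v dx for all v ∈ V.
Substituting f(x) = sin(2*π*x), the right-hand side is ∫_0^2 (sin(2*π*x)) v dx.


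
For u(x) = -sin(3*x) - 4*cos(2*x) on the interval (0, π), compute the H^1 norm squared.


||u||_{H^1(0,π)}^2 = 48 + 45*π

u'(x) = 8*sin(2*x) - 3*cos(3*x).
Expand u² and (u')² and integrate term by term on (0, π), using: for integers n ≥ 1, ∫_0^π sin²(nx) dx = ∫_0^π cos²(nx) dx = π/2; for n ≠ n', ∫_0^π sin(nx)sin(n'x) dx = ∫_0^π cos(nx)cos(n'x) dx = 0; and by product-to-sum, ∫_0^π sin(nx)cos(n'x) dx = ½∫_0^π [sin((n+n')x) + sin((n−n')x)] dx, which is 0 when n+n' is even and 2n/(n²−n'²) when n+n' is odd (it need not vanish on (0, π)).
  u² squared terms: (-1)²·∫sin(3x)² dx = 1·π/2 = π/2;  (-4)²·∫cos(2x)² dx = 16·π/2 = 8*π.
  u² cross terms: 2·(-1)·(-4)·∫sin(3x)·cos(2x) dx = 8·(6/5) = 48/5.
  So ∫_0^π u² dx = π/2 + 8*π + 48/5 = 48/5 + 17*π/2.
  (u')² squared terms: (-3)²·∫cos(3x)² dx = 9·π/2 = 9*π/2;  (8)²·∫sin(2x)² dx = 64·π/2 = 32*π.
  (u')² cross terms: 2·(-3)·(8)·∫cos(3x)·sin(2x) dx = -48·(-4/5) = 192/5.
  So ∫_0^π (u')² dx = 9*π/2 + 32*π + 192/5 = 192/5 + 73*π/2.
||u||_{H^1}^2 = (48/5 + 17*π/2) + (192/5 + 73*π/2) = 48 + 45*π.


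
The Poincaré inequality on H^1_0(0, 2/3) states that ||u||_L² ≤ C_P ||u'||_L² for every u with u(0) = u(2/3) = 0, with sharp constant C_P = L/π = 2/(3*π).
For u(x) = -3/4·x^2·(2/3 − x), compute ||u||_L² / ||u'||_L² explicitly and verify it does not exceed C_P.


||u||_L² / ||u'||_L² = sqrt(14)/21 < C_P = 2/(3*π).

u(x) = -3/4·x^2·(2/3 − x), so u'(x) = x*(9*x - 4)/4.
u(x) = -3/4·x^2·(2/3 − x) vanishes at x = 0 and x = 2/3, so u ∈ H^1_0(0, 2/3). Differentiate via the product rule and integrate the resulting polynomials term by term.
  ∫_0^2/3 u² dx = ∫_0^2/3 (9*x^6/16 - 3*x^5/4 + x^4/4) dx. Term by term:
    ∫_0^2/3 9*x^6/16 dx = 8/1701;  ∫_0^2/3 -3*x^5/4 dx = -8/729;  ∫_0^2/3 x^4/4 dx = 8/1215.
  Sum: 8/1701 − 8/729 + 8/1215 = 8/25515.
  ∫_0^2/3 (u')² dx = ∫_0^2/3 (81*x^4/16 - 9*x^3/2 + x^2) dx. Term by term:
    ∫_0^2/3 81*x^4/16 dx = 2/15;  ∫_0^2/3 -9*x^3/2 dx = -2/9;  ∫_0^2/3 x^2 dx = 8/81.
  Sum: 2/15 − 2/9 + 8/81 = 4/405.
∫_0^2/3 u² dx = 8/25515, so ||u||_L² = 2*sqrt(70)/945.
∫_0^2/3 (u')² dx = 4/405, so ||u'||_L² = 2*sqrt(5)/45.
Ratio ||u||_L² / ||u'||_L² = sqrt(14)/21.
Sharp Poincaré constant on H^1_0(0, 2/3) is C_P = L/π = 2/(3*π), achieved by sin(3*π/2·x).
A polynomial bump cannot attain the sharp Poincaré constant (only the first sine eigenfunction does), so the ratio is strictly less than C_P, consistent with ||u||_L² ≤ C_P ||u'||_L².


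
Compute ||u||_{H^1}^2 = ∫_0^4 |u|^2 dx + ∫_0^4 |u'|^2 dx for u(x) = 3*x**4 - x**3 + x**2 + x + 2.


||u||_{H^1}^2 = 56144692/105

The H^1 norm (squared) on an interval (0, L) is
  ||u||_{H^1}^2 = ∫_0^L u(x)^2 dx + ∫_0^L u'(x)^2 dx.
Compute u'(x) = 12*x**3 - 3*x**2 + 2*x + 1.
Then u(x)^2 = 9*x**8 - 6*x**7 + 7*x**6 + 4*x**5 + 11*x**4 - 2*x**3 + 5*x**2 + 4*x + 4 and u'(x)^2 = 144*x**6 - 72*x**5 + 57*x**4 + 12*x**3 - 2*x**2 + 4*x + 1.
Integrate each monomial from 0 to 4 using ∫_0^4 c·x^n dx = c·4^(n+1)/(n+1):
  ∫_0^4 u(x)^2 dx = ∫_0^4 (9*x^8 - 6*x^7 + 7*x^6 + 4*x^5 + 11*x^4 - 2*x^3 + 5*x^2 + 4*x + 4) dx. Term by term:
    ∫_0^4 9*x^8 dx = 262144;  ∫_0^4 -6*x^7 dx = -49152;  ∫_0^4 7*x^6 dx = 16384;
    ∫_0^4 4*x^5 dx = 8192/3;  ∫_0^4 11*x^4 dx = 11264/5;  ∫_0^4 -2*x^3 dx = -128;
    ∫_0^4 5*x^2 dx = 320/3;  ∫_0^4 4*x dx = 32;  ∫_0^4 4 dx = 16.
  Sum: 262144 − 49152 + 16384 + 8192/3 + 11264/5 − 128 + 320/3 + 32 + 16 = 3515792/15.
  ∫_0^4 u'(x)^2 dx = ∫_0^4 (144*x^6 - 72*x^5 + 57*x^4 + 12*x^3 - 2*x^2 + 4*x + 1) dx. Term by term:
    ∫_0^4 144*x^6 dx = 2359296/7;  ∫_0^4 -72*x^5 dx = -49152;  ∫_0^4 57*x^4 dx = 58368/5;
    ∫_0^4 12*x^3 dx = 768;  ∫_0^4 -2*x^2 dx = -128/3;  ∫_0^4 4*x dx = 32;
    ∫_0^4 1 dx = 4.
  Sum: 2359296/7 − 49152 + 58368/5 + 768 − 128/3 + 32 + 4 = 31534148/105.
Adding: ||u||_{H^1}^2 = 3515792/15 + 31534148/105 = 56144692/105.


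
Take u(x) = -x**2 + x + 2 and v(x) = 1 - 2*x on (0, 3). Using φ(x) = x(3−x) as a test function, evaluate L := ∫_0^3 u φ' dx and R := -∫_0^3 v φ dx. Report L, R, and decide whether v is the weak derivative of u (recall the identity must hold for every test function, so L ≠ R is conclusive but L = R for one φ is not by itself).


LHS = 9, RHS = 9. Yes, v = u' weakly.

u(x) = -x**2 + x + 2, classical derivative u'(x) = 1 - 2*x.
φ(x) = x(3−x), so φ'(x) = 3 - 2*x.
Note φ(0) = φ(3) = 0, so the boundary term u·φ vanishes.
LHS = ∫_0^3 u(x) φ'(x) dx = ∫_0^3 (2*x^3 - 5*x^2 - x + 6) dx. Term by term:
  ∫_0^3 2*x^3 dx = 81/2;  ∫_0^3 -5*x^2 dx = -45;  ∫_0^3 -x dx = -9/2;
  ∫_0^3 6 dx = 18.
Sum: 81/2 − 45 − 9/2 + 18 = 9.
So LHS = 9.
∫_0^3 v(x) φ(x) dx = ∫_0^3 (2*x^3 - 7*x^2 + 3*x) dx. Term by term:
  ∫_0^3 2*x^3 dx = 81/2;  ∫_0^3 -7*x^2 dx = -63;  ∫_0^3 3*x dx = 27/2.
Sum: 81/2 − 63 + 27/2 = -9.
So RHS = -∫_0^3 v(x) φ(x) dx = 9.
LHS = RHS, so the identity holds for this test φ.
Moreover u is smooth here and v(x) = u'(x) = 1 - 2*x pointwise, so the identity holds for every test function. Hence v is the weak derivative of u.


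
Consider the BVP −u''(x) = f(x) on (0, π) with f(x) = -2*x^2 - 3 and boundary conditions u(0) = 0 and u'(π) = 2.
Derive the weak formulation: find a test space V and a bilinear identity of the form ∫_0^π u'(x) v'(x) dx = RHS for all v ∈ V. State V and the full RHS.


V = {v ∈ H^1(0, π) : v(0) = 0} (test functions vanish at x = 0 where u is specified); weak form: ∫_0^π u'v' dx = ∫_0^π (-2*x^2 - 3) v dx + 2·v(π) for all v ∈ V.

Multiply both sides by a test function v and integrate from 0 to π:
  ∫_0^π −u''(x) v(x) dx = ∫_0^π f(x) v(x) dx.
Integrate the LHS by parts once:
  ∫_0^π −u'' v dx = −[u'(x) v(x)]_0^π + ∫_0^π u'(x) v'(x) dx.
Thus ∫_0^π u'(x) v'(x) dx = ∫_0^π f(x) v(x) dx + [u'(x) v(x)]_0^π.
Choose V so that boundary terms are either known or forced to vanish.
Mixed BC: u(0) = 0 (Dirichlet) and u'(π) = 2 (Neumann). Define V = {v ∈ H^1(0, π) : v(0) = 0}. Then [u' v]_0^π = u'(π)·v(π) − u'(0)·0 = 2·v(π).
Weak formulation: find u (satisfying any essential BC) such that ∫_0^π u'(x) v'(x) dx = ∫_0^π f v dx + 2·v(π) for all v ∈ V (Dirichlet at 0 absorbed into V; Neumann datum at x = π contributes the boundary term).
Substituting f(x) = -2*x^2 - 3, the right-hand side is ∫_0^π (-2*x^2 - 3) v dx + 2·v(π).
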